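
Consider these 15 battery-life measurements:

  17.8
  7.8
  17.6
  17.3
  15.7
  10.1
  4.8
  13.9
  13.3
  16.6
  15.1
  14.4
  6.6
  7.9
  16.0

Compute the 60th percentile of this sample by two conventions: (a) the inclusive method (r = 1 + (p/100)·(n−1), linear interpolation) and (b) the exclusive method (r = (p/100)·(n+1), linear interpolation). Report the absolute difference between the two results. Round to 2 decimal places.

0.12

Sorted: 4.8, 6.6, 7.8, 7.9, 10.1, 13.3, 13.9, 14.4, 15.1, 15.7, 16.0, 16.6, 17.3, 17.6, 17.8.
n = 15.
(a) r = 9.4; between ranks 9 (15.1) and 10 (15.7): 15.34.
(b) r = 9.6; between ranks 9 (15.1) and 10 (15.7): 15.46.
|15.34 − 15.46| = 0.12.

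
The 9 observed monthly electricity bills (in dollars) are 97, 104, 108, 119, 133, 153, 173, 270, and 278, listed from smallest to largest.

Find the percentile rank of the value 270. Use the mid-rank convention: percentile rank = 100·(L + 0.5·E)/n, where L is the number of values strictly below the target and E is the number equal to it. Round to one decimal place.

Count below 270: L = 7; count equal: E = 1; n = 9.
Percentile rank = 100·(7 + 0.5·1)/9 = 100·7.5/9 = 83.33.

83.3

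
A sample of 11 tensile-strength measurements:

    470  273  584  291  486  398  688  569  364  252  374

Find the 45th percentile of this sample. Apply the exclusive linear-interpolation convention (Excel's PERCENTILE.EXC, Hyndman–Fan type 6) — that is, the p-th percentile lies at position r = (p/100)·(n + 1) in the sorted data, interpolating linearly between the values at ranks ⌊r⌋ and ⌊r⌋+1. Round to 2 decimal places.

Sorted: 252, 273, 291, 364, 374, 398, 470, 486, 569, 584, 688.
n = 11.
r = (45/100)·(11 + 1) = 5.4.
Rank 5 is 374 and rank 6 is 398.
Interpolate: 374 + 0.4·(398 − 374) = 374 + 0.4·24 = 383.6.

383.60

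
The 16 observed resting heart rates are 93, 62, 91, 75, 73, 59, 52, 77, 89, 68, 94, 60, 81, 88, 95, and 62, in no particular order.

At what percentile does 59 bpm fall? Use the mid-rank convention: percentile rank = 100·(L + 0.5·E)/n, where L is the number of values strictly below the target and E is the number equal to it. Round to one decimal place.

9.4

Sorted: 52, 59, 60, 62, 62, 68, 73, 75, 77, 81, 88, 89, 91, 93, 94, 95.
Count below 59: L = 1; count equal: E = 1; n = 16.
Percentile rank = 100·(1 + 0.5·1)/16 = 100·1.5/16 = 9.375.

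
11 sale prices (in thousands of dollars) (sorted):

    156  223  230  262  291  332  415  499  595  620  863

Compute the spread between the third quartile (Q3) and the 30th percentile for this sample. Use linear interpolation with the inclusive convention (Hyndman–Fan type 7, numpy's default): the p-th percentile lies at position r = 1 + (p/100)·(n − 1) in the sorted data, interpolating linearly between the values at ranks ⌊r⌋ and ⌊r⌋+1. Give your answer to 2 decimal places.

n = 11.
P30: r = 4 (integer) → 262.
P75: r = 8.5; ranks 8–9 are 499, 595; interpolating gives 547.
Difference: 547 − 262 = 285.

285.00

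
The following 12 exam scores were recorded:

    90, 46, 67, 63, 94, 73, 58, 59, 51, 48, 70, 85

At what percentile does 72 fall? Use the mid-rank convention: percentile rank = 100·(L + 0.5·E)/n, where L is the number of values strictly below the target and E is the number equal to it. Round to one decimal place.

66.7

Sorted: 46, 48, 51, 58, 59, 63, 67, 70, 73, 85, 90, 94.
Count below 72: L = 8; count equal: E = 0; n = 12.
Percentile rank = 100·(8 + 0.5·0)/12 = 100·8/12 = 66.67.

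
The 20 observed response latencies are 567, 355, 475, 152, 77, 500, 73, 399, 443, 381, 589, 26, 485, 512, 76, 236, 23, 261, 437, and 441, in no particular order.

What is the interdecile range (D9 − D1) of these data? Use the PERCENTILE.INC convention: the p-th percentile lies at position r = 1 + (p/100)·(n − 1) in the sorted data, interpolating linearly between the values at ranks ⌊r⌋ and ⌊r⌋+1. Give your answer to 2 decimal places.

Sorted: 23, 26, 73, 76, 77, 152, 236, 261, 355, 381, 399, 437, 441, 443, 475, 485, 500, 512, 567, 589.
n = 20.
P10: r = 2.9; ranks 2–3 are 26, 73; interpolating gives 68.3.
P90: r = 18.1; ranks 18–19 are 512, 567; interpolating gives 517.5.
Difference: 517.5 − 68.3 = 449.2.

449.20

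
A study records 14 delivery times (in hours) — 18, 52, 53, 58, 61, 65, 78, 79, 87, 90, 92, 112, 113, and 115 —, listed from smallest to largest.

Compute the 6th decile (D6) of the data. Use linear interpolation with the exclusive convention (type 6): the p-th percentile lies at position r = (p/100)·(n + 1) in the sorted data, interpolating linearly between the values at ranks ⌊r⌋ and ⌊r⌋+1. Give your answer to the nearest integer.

n = 14.
r = (60/100)·(14 + 1) = 9.
r is an integer, so P60 is the value at rank 9: 87.

87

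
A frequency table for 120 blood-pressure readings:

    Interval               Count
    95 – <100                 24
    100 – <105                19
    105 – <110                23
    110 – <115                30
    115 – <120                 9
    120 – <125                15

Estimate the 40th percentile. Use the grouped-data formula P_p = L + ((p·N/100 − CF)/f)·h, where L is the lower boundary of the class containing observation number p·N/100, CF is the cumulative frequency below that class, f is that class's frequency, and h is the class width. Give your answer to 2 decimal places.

106.09

N = 120; target position k = 40/100 · 120 = 48.
Cumulative frequencies: 24, 43, 66, 96, 105, 120.
Observation 48 falls in the class 105 – <110.
L = 105, CF = 43, f = 23, h = 5.
P40 = 105 + ((48 − 43)/23)·5 = 105 + 1.08696 = 106.087.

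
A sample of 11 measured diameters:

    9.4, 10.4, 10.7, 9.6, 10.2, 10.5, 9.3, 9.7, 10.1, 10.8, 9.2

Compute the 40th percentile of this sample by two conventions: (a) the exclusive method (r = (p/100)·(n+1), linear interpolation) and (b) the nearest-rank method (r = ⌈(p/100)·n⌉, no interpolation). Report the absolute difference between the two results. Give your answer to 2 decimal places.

Sorted: 9.2, 9.3, 9.4, 9.6, 9.7, 10.1, 10.2, 10.4, 10.5, 10.7, 10.8.
n = 11.
(a) r = 4.8; between ranks 4 (9.6) and 5 (9.7): 9.68.
(b) the nearest-rank method: rank 5 → 9.7.
|9.68 − 9.7| = 0.02.

0.02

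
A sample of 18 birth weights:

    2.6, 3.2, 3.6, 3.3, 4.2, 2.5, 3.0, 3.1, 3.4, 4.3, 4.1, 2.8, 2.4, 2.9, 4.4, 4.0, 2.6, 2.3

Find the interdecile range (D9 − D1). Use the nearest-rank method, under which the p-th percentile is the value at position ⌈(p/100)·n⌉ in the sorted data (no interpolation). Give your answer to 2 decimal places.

1.90

Sorted: 2.3, 2.4, 2.5, 2.6, 2.6, 2.8, 2.9, 3.0, 3.1, 3.2, 3.3, 3.4, 3.6, 4.0, 4.1, 4.2, 4.3, 4.4.
n = 18.
P10: rank ⌈10/100·18⌉ = 2 → 2.4.
P90: rank ⌈90/100·18⌉ = 17 → 4.3.
Difference: 4.3 − 2.4 = 1.9.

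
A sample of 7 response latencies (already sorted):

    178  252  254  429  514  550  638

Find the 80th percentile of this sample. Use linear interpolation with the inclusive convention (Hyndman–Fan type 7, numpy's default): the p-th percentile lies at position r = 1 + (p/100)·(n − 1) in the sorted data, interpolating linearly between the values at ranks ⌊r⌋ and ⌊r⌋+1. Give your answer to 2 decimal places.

n = 7.
r = 1 + (80/100)·(7 − 1) = 1 + 4.8 = 5.8.
Rank 5 is 514 and rank 6 is 550.
Interpolate: 514 + 0.8·(550 − 514) = 514 + 0.8·36 = 542.8.

542.80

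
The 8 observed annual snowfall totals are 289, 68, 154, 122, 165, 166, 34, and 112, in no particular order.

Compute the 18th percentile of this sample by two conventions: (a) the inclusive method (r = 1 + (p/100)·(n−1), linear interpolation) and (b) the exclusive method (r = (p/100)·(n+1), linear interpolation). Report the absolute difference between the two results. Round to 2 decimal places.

24.36

Sorted: 34, 68, 112, 122, 154, 165, 166, 289.
n = 8.
(a) r = 2.26; between ranks 2 (68) and 3 (112): 79.44.
(b) r = 1.62; between ranks 1 (34) and 2 (68): 55.08.
|79.44 − 55.08| = 24.36.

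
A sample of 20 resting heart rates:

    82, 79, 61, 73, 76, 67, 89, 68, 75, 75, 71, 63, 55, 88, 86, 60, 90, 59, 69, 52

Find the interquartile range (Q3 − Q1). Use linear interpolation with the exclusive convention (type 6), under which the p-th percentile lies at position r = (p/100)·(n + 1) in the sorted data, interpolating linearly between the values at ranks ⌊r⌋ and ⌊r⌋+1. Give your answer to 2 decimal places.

Sorted: 52, 55, 59, 60, 61, 63, 67, 68, 69, 71, 73, 75, 75, 76, 79, 82, 86, 88, 89, 90.
n = 20.
P25: r = 5.25; ranks 5–6 are 61, 63; interpolating gives 61.5.
P75: r = 15.75; ranks 15–16 are 79, 82; interpolating gives 81.25.
Difference: 81.25 − 61.5 = 19.75.

19.75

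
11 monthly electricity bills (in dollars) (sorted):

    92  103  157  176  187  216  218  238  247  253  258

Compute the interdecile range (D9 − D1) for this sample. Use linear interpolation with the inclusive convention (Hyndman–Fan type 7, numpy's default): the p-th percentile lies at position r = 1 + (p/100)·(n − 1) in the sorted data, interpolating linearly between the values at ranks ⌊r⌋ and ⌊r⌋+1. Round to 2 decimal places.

n = 11.
P10: r = 2 (integer) → 103.
P90: r = 10 (integer) → 253.
Difference: 253 − 103 = 150.

150.00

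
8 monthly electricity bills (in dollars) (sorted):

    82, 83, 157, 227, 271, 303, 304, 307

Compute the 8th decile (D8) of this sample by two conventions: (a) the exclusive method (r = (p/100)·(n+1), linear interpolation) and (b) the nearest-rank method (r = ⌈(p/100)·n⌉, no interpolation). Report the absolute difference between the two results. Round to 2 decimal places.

0.60

n = 8.
(a) r = 7.2; between ranks 7 (304) and 8 (307): 304.6.
(b) the nearest-rank method: rank 7 → 304.
|304.6 − 304| = 0.6.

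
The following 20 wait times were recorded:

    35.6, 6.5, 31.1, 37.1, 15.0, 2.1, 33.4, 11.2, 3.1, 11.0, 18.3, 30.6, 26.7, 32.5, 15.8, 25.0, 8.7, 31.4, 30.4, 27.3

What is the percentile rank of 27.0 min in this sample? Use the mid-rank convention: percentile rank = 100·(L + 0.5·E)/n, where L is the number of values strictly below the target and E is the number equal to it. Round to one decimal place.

55.0

Sorted: 2.1, 3.1, 6.5, 8.7, 11.0, 11.2, 15.0, 15.8, 18.3, 25.0, 26.7, 27.3, 30.4, 30.6, 31.1, 31.4, 32.5, 33.4, 35.6, 37.1.
Count below 27.0: L = 11; count equal: E = 0; n = 20.
Percentile rank = 100·(11 + 0.5·0)/20 = 100·11/20 = 55.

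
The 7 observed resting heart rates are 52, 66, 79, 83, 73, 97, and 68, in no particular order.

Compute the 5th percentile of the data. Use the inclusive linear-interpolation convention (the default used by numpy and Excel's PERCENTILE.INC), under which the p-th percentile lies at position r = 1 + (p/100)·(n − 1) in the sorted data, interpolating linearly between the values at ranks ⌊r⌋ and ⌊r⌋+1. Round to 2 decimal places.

Sorted: 52, 66, 68, 73, 79, 83, 97.
n = 7.
r = 1 + (5/100)·(7 − 1) = 1 + 0.3 = 1.3.
Rank 1 is 52 and rank 2 is 66.
Interpolate: 52 + 0.3·(66 − 52) = 52 + 0.3·14 = 56.2.

56.20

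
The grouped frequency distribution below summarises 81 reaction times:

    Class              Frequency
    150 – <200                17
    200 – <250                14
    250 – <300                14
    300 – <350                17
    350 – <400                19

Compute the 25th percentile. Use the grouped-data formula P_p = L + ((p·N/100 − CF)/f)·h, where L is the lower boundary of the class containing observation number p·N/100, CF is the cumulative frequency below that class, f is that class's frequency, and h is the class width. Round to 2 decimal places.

211.61

N = 81; target position k = 25/100 · 81 = 20.25.
Cumulative frequencies: 17, 31, 45, 62, 81.
Observation 20.25 falls in the class 200 – <250.
L = 200, CF = 17, f = 14, h = 50.
P25 = 200 + ((20.25 − 17)/14)·50 = 200 + 11.6071 = 211.607.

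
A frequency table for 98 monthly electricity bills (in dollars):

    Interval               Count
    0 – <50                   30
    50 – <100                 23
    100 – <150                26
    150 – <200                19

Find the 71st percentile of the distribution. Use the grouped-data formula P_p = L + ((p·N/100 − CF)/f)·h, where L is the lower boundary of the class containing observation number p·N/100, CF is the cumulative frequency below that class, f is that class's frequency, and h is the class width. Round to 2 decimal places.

131.88

N = 98; target position k = 71/100 · 98 = 69.58.
Cumulative frequencies: 30, 53, 79, 98.
Observation 69.58 falls in the class 100 – <150.
L = 100, CF = 53, f = 26, h = 50.
P71 = 100 + ((69.58 − 53)/26)·50 = 100 + 31.8846 = 131.885.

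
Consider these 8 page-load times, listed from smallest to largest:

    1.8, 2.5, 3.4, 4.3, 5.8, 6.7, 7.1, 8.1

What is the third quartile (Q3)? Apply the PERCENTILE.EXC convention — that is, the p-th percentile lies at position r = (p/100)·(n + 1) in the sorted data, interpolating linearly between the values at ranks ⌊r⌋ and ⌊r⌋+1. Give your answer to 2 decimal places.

7.00

n = 8.
r = (75/100)·(8 + 1) = 6.75.
Rank 6 is 6.7 and rank 7 is 7.1.
Interpolate: 6.7 + 0.75·(7.1 − 6.7) = 6.7 + 0.75·0.4 = 7.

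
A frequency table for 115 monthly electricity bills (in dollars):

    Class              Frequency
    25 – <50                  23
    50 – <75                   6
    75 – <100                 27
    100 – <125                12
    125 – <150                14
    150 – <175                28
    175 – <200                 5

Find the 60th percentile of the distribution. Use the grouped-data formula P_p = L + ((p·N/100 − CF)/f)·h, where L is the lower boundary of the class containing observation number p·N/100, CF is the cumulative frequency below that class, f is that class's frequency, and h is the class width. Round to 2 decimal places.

N = 115; target position k = 60/100 · 115 = 69.
Cumulative frequencies: 23, 29, 56, 68, 82, 110, 115.
Observation 69 falls in the class 125 – <150.
L = 125, CF = 68, f = 14, h = 25.
P60 = 125 + ((69 − 68)/14)·25 = 125 + 1.78571 = 126.786.

126.79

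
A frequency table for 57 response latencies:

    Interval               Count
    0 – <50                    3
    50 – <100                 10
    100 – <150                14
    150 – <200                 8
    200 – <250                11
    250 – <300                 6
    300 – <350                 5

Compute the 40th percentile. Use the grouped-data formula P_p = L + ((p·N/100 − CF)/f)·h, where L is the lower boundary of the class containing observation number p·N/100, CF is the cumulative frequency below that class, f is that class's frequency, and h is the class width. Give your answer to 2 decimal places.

N = 57; target position k = 40/100 · 57 = 22.8.
Cumulative frequencies: 3, 13, 27, 35, 46, 52, 57.
Observation 22.8 falls in the class 100 – <150.
L = 100, CF = 13, f = 14, h = 50.
P40 = 100 + ((22.8 − 13)/14)·50 = 100 + 35 = 135.

135.00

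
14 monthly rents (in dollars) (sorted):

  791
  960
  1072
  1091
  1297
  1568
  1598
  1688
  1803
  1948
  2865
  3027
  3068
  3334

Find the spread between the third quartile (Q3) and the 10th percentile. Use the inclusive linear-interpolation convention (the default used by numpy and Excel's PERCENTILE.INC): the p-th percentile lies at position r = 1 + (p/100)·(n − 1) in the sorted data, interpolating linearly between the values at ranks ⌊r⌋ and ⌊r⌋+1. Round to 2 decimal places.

1642.15

n = 14.
P10: r = 2.3; ranks 2–3 are 960, 1072; interpolating gives 993.6.
P75: r = 10.75; ranks 10–11 are 1948, 2865; interpolating gives 2635.75.
Difference: 2635.75 − 993.6 = 1642.15.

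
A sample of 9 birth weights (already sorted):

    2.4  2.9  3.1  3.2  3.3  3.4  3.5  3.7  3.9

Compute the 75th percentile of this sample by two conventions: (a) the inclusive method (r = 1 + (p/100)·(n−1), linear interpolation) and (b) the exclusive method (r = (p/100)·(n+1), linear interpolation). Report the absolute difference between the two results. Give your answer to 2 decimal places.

n = 9.
(a) r = 7 → value at rank 7 = 3.5.
(b) r = 7.5; between ranks 7 (3.5) and 8 (3.7): 3.6.
|3.5 − 3.6| = 0.1.

0.10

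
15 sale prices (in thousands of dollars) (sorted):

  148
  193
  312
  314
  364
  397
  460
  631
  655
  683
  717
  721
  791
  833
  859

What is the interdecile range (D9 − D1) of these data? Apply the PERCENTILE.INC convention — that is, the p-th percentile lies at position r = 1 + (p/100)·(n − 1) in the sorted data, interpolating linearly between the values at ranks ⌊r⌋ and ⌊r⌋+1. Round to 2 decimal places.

n = 15.
P10: r = 2.4; ranks 2–3 are 193, 312; interpolating gives 240.6.
P90: r = 13.6; ranks 13–14 are 791, 833; interpolating gives 816.2.
Difference: 816.2 − 240.6 = 575.6.

575.60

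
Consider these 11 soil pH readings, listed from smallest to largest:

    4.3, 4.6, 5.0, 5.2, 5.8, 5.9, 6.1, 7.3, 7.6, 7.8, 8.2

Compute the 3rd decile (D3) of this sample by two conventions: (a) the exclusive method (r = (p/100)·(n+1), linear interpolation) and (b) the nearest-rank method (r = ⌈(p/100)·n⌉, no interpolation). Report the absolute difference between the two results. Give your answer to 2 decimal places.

n = 11.
(a) r = 3.6; between ranks 3 (5.0) and 4 (5.2): 5.12.
(b) the nearest-rank method: rank 4 → 5.2.
|5.12 − 5.2| = 0.08.

0.08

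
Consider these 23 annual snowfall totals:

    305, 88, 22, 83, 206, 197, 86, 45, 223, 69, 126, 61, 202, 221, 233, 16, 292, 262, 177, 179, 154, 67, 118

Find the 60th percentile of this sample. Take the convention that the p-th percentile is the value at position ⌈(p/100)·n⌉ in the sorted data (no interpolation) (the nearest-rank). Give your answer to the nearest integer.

179

Sorted: 16, 22, 45, 61, 67, 69, 83, 86, 88, 118, 126, 154, 177, 179, 197, 202, 206, 221, 223, 233, 262, 292, 305.
n = 23.
Position = ⌈60/100 · 23⌉ = ⌈13.8⌉ = 14.
The value at rank 14 is 179.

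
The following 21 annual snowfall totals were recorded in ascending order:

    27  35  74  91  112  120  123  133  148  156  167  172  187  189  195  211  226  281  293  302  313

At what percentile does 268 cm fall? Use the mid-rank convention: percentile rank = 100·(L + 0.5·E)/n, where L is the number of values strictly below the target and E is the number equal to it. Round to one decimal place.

81.0

Count below 268: L = 17; count equal: E = 0; n = 21.
Percentile rank = 100·(17 + 0.5·0)/21 = 100·17/21 = 80.95.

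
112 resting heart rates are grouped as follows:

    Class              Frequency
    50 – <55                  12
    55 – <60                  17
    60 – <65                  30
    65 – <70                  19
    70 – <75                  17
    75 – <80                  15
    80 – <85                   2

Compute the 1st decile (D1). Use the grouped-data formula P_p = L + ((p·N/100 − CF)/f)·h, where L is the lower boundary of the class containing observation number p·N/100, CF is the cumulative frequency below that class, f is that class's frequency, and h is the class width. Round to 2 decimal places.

N = 112; target position k = 10/100 · 112 = 11.2.
Cumulative frequencies: 12, 29, 59, 78, 95, 110, 112.
Observation 11.2 falls in the class 50 – <55.
L = 50, CF = 0, f = 12, h = 5.
P10 = 50 + ((11.2 − 0)/12)·5 = 50 + 4.66667 = 54.6667.

54.67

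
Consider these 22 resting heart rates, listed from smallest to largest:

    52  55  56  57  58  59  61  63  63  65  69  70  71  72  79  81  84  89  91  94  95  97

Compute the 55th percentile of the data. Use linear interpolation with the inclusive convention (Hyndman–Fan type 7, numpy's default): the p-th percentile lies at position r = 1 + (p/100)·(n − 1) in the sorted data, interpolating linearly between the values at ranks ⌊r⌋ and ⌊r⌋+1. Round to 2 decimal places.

n = 22.
r = 1 + (55/100)·(22 − 1) = 1 + 11.55 = 12.55.
Rank 12 is 70 and rank 13 is 71.
Interpolate: 70 + 0.55·(71 − 70) = 70 + 0.55·1 = 70.55.

70.55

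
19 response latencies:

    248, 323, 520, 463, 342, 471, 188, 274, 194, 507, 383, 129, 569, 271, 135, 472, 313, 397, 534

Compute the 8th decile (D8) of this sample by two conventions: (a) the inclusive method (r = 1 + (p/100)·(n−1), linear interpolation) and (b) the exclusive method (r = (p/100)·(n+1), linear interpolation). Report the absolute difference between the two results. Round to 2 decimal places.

21.00

Sorted: 129, 135, 188, 194, 248, 271, 274, 313, 323, 342, 383, 397, 463, 471, 472, 507, 520, 534, 569.
n = 19.
(a) r = 15.4; between ranks 15 (472) and 16 (507): 486.
(b) r = 16 → value at rank 16 = 507.
|486 − 507| = 21.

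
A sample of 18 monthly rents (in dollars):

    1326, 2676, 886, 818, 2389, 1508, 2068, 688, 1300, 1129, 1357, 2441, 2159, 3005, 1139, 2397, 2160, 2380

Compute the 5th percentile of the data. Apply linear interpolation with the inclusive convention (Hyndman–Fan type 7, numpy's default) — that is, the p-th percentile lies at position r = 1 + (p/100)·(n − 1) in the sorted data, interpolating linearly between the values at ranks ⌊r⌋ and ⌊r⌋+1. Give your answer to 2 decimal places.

798.50

Sorted: 688, 818, 886, 1129, 1139, 1300, 1326, 1357, 1508, 2068, 2159, 2160, 2380, 2389, 2397, 2441, 2676, 3005.
n = 18.
r = 1 + (5/100)·(18 − 1) = 1 + 0.85 = 1.85.
Rank 1 is 688 and rank 2 is 818.
Interpolate: 688 + 0.85·(818 − 688) = 688 + 0.85·130 = 798.5.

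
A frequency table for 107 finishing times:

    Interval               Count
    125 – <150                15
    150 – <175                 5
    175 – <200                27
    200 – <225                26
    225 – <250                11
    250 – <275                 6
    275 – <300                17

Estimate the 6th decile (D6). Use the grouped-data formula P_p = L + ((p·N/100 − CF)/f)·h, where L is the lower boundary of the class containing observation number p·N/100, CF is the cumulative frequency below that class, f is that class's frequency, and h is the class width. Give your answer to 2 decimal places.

N = 107; target position k = 60/100 · 107 = 64.2.
Cumulative frequencies: 15, 20, 47, 73, 84, 90, 107.
Observation 64.2 falls in the class 200 – <225.
L = 200, CF = 47, f = 26, h = 25.
P60 = 200 + ((64.2 − 47)/26)·25 = 200 + 16.5385 = 216.538.

216.54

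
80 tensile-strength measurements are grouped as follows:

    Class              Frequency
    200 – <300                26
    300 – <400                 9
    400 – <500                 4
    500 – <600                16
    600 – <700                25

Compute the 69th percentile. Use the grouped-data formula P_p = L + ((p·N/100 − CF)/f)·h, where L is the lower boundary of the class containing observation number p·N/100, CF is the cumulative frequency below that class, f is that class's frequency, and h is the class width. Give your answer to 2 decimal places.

N = 80; target position k = 69/100 · 80 = 55.2.
Cumulative frequencies: 26, 35, 39, 55, 80.
Observation 55.2 falls in the class 600 – <700.
L = 600, CF = 55, f = 25, h = 100.
P69 = 600 + ((55.2 − 55)/25)·100 = 600 + 0.8 = 600.8.

600.80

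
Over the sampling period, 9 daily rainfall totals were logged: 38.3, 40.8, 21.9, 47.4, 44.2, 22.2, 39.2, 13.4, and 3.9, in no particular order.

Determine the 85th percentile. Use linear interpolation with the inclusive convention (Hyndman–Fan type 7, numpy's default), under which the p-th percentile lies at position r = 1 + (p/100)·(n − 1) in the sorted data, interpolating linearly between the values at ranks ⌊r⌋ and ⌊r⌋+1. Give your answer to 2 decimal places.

Sorted: 3.9, 13.4, 21.9, 22.2, 38.3, 39.2, 40.8, 44.2, 47.4.
n = 9.
r = 1 + (85/100)·(9 − 1) = 1 + 6.8 = 7.8.
Rank 7 is 40.8 and rank 8 is 44.2.
Interpolate: 40.8 + 0.8·(44.2 − 40.8) = 40.8 + 0.8·3.4 = 43.52.

43.52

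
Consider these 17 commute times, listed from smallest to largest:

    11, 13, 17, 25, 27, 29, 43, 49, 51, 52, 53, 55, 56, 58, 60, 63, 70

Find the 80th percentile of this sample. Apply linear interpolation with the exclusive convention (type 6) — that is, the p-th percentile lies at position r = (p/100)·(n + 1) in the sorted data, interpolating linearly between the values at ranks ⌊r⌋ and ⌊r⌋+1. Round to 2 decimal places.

58.80

n = 17.
r = (80/100)·(17 + 1) = 14.4.
Rank 14 is 58 and rank 15 is 60.
Interpolate: 58 + 0.4·(60 − 58) = 58 + 0.4·2 = 58.8.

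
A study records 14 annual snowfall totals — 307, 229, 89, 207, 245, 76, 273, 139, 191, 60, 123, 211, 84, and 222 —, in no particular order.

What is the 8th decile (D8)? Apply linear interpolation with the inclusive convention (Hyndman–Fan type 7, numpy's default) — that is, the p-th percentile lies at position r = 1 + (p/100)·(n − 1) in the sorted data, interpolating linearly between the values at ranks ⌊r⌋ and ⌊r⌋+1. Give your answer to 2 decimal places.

Sorted: 60, 76, 84, 89, 123, 139, 191, 207, 211, 222, 229, 245, 273, 307.
n = 14.
r = 1 + (80/100)·(14 − 1) = 1 + 10.4 = 11.4.
Rank 11 is 229 and rank 12 is 245.
Interpolate: 229 + 0.4·(245 − 229) = 229 + 0.4·16 = 235.4.

235.40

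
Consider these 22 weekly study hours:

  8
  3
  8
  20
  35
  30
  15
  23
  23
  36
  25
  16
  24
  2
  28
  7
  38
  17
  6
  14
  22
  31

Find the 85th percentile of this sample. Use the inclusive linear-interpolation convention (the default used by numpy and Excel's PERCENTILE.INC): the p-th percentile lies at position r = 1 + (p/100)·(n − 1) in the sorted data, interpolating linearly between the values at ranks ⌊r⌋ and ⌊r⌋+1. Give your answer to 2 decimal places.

30.85

Sorted: 2, 3, 6, 7, 8, 8, 14, 15, 16, 17, 20, 22, 23, 23, 24, 25, 28, 30, 31, 35, 36, 38.
n = 22.
r = 1 + (85/100)·(22 − 1) = 1 + 17.85 = 18.85.
Rank 18 is 30 and rank 19 is 31.
Interpolate: 30 + 0.85·(31 − 30) = 30 + 0.85·1 = 30.85.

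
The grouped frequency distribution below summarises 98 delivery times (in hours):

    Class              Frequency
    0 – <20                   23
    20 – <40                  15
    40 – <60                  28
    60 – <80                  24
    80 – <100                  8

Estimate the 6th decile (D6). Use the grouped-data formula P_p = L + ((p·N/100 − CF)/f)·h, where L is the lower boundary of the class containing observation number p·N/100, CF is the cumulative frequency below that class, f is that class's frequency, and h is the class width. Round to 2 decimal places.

54.86

N = 98; target position k = 60/100 · 98 = 58.8.
Cumulative frequencies: 23, 38, 66, 90, 98.
Observation 58.8 falls in the class 40 – <60.
L = 40, CF = 38, f = 28, h = 20.
P60 = 40 + ((58.8 − 38)/28)·20 = 40 + 14.8571 = 54.8571.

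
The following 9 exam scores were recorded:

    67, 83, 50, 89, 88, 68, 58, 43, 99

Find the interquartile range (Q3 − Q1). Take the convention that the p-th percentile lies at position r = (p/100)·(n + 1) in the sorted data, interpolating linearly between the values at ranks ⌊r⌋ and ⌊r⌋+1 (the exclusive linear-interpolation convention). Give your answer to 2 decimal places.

Sorted: 43, 50, 58, 67, 68, 83, 88, 89, 99.
n = 9.
P25: r = 2.5; ranks 2–3 are 50, 58; interpolating gives 54.
P75: r = 7.5; ranks 7–8 are 88, 89; interpolating gives 88.5.
Difference: 88.5 − 54 = 34.5.

34.50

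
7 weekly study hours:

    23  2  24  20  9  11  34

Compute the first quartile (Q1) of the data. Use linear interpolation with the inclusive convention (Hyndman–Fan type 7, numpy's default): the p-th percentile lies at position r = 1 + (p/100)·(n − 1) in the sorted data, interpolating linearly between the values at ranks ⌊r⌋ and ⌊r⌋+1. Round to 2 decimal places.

10.00

Sorted: 2, 9, 11, 20, 23, 24, 34.
n = 7.
r = 1 + (25/100)·(7 − 1) = 1 + 1.5 = 2.5.
Rank 2 is 9 and rank 3 is 11.
Interpolate: 9 + 0.5·(11 − 9) = 9 + 0.5·2 = 10.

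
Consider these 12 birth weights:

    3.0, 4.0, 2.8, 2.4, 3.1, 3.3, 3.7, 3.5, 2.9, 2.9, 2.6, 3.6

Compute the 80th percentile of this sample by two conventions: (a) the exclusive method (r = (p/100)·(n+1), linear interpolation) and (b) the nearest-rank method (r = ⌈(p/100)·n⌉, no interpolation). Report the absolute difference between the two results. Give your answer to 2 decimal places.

Sorted: 2.4, 2.6, 2.8, 2.9, 2.9, 3.0, 3.1, 3.3, 3.5, 3.6, 3.7, 4.0.
n = 12.
(a) r = 10.4; between ranks 10 (3.6) and 11 (3.7): 3.64.
(b) the nearest-rank method: rank 10 → 3.6.
|3.64 − 3.6| = 0.04.

0.04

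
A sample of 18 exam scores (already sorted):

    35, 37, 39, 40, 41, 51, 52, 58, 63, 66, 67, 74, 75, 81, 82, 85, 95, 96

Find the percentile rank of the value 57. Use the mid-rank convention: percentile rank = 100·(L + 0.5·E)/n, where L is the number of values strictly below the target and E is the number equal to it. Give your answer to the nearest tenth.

38.9

Count below 57: L = 7; count equal: E = 0; n = 18.
Percentile rank = 100·(7 + 0.5·0)/18 = 100·7/18 = 38.89.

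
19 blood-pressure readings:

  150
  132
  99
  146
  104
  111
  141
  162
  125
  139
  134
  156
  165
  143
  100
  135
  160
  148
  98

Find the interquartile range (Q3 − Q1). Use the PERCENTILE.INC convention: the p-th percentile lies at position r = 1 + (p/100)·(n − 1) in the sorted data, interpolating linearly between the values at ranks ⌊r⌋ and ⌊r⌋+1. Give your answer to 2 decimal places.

Sorted: 98, 99, 100, 104, 111, 125, 132, 134, 135, 139, 141, 143, 146, 148, 150, 156, 160, 162, 165.
n = 19.
P25: r = 5.5; ranks 5–6 are 111, 125; interpolating gives 118.
P75: r = 14.5; ranks 14–15 are 148, 150; interpolating gives 149.
Difference: 149 − 118 = 31.

31.00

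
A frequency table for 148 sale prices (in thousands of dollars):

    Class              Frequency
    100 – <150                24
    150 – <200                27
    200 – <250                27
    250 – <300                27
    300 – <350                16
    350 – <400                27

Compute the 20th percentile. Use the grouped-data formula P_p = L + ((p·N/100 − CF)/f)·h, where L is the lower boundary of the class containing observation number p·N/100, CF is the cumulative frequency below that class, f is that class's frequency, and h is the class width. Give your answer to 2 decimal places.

N = 148; target position k = 20/100 · 148 = 29.6.
Cumulative frequencies: 24, 51, 78, 105, 121, 148.
Observation 29.6 falls in the class 150 – <200.
L = 150, CF = 24, f = 27, h = 50.
P20 = 150 + ((29.6 − 24)/27)·50 = 150 + 10.3704 = 160.37.

160.37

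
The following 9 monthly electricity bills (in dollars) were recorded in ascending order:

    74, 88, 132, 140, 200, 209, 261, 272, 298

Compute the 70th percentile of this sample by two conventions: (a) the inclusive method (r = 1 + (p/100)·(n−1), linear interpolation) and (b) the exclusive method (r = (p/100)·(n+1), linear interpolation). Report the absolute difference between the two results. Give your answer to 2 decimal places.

20.80

n = 9.
(a) r = 6.6; between ranks 6 (209) and 7 (261): 240.2.
(b) r = 7 → value at rank 7 = 261.
|240.2 − 261| = 20.8.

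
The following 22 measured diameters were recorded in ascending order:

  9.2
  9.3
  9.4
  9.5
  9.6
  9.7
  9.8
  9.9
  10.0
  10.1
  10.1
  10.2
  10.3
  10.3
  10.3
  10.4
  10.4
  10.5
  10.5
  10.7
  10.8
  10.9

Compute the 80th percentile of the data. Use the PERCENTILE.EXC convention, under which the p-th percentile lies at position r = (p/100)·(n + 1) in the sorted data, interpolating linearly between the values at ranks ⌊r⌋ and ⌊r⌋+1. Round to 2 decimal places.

n = 22.
r = (80/100)·(22 + 1) = 18.4.
Rank 18 is 10.5 and rank 19 is 10.5.
Interpolate: 10.5 + 0.4·(10.5 − 10.5) = 10.5 + 0.4·0 = 10.5.

10.50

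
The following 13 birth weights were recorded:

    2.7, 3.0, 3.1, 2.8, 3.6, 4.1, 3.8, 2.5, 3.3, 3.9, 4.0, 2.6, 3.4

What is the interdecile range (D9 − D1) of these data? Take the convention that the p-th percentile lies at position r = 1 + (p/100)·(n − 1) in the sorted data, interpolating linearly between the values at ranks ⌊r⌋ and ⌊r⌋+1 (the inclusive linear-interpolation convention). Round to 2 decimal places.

Sorted: 2.5, 2.6, 2.7, 2.8, 3.0, 3.1, 3.3, 3.4, 3.6, 3.8, 3.9, 4.0, 4.1.
n = 13.
P10: r = 2.2; ranks 2–3 are 2.6, 2.7; interpolating gives 2.62.
P90: r = 11.8; ranks 11–12 are 3.9, 4.0; interpolating gives 3.98.
Difference: 3.98 − 2.62 = 1.36.

1.36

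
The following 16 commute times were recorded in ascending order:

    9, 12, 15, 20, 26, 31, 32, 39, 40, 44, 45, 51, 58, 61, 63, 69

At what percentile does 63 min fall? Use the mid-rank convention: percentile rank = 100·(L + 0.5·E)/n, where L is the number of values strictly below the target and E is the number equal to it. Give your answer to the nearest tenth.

Count below 63: L = 14; count equal: E = 1; n = 16.
Percentile rank = 100·(14 + 0.5·1)/16 = 100·14.5/16 = 90.62.

90.6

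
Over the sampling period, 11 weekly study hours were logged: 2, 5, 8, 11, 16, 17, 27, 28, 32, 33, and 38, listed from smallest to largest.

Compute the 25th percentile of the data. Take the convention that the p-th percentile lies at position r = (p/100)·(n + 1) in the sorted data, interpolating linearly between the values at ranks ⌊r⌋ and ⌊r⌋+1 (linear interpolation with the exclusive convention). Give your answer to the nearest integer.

n = 11.
r = (25/100)·(11 + 1) = 3.
r is an integer, so P25 is the value at rank 3: 8.

8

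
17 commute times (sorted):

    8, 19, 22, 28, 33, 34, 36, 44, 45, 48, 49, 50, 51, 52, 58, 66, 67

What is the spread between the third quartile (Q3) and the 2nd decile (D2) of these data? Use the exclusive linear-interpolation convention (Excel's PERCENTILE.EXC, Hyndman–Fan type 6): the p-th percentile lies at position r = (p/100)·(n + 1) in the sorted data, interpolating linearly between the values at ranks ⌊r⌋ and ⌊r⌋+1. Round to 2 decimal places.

n = 17.
P20: r = 3.6; ranks 3–4 are 22, 28; interpolating gives 25.6.
P75: r = 13.5; ranks 13–14 are 51, 52; interpolating gives 51.5.
Difference: 51.5 − 25.6 = 25.9.

25.90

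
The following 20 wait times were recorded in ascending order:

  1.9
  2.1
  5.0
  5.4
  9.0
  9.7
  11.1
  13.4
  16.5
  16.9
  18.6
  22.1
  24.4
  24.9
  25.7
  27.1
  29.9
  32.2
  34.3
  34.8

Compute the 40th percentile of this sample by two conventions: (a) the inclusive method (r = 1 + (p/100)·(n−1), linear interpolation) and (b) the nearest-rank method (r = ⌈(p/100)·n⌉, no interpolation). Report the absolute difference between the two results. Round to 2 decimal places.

n = 20.
(a) r = 8.6; between ranks 8 (13.4) and 9 (16.5): 15.26.
(b) the nearest-rank method: rank 8 → 13.4.
|15.26 − 13.4| = 1.86.

1.86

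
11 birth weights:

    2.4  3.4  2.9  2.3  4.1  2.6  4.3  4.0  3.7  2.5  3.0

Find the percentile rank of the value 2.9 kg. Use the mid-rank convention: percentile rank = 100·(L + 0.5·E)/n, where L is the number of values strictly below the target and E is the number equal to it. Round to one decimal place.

40.9

Sorted: 2.3, 2.4, 2.5, 2.6, 2.9, 3.0, 3.4, 3.7, 4.0, 4.1, 4.3.
Count below 2.9: L = 4; count equal: E = 1; n = 11.
Percentile rank = 100·(4 + 0.5·1)/11 = 100·4.5/11 = 40.91.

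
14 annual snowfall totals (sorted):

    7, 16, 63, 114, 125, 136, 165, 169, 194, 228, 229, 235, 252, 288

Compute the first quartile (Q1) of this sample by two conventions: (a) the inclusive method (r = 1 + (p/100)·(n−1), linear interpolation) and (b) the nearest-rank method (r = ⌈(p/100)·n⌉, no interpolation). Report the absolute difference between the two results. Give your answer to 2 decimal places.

2.75

n = 14.
(a) r = 4.25; between ranks 4 (114) and 5 (125): 116.75.
(b) the nearest-rank method: rank 4 → 114.
|116.75 − 114| = 2.75.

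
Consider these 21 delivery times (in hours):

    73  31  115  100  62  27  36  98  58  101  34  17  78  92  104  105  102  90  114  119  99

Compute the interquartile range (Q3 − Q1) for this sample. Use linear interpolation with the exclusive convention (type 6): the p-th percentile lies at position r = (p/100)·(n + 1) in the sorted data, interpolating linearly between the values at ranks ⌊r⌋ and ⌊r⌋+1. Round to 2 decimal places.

Sorted: 17, 27, 31, 34, 36, 58, 62, 73, 78, 90, 92, 98, 99, 100, 101, 102, 104, 105, 114, 115, 119.
n = 21.
P25: r = 5.5; ranks 5–6 are 36, 58; interpolating gives 47.
P75: r = 16.5; ranks 16–17 are 102, 104; interpolating gives 103.
Difference: 103 − 47 = 56.

56.00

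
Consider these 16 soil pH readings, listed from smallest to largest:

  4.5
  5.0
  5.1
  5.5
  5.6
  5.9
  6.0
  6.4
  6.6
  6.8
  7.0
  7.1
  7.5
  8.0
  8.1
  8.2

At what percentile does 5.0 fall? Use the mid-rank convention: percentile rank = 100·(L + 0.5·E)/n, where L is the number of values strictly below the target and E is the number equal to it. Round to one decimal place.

9.4

Count below 5.0: L = 1; count equal: E = 1; n = 16.
Percentile rank = 100·(1 + 0.5·1)/16 = 100·1.5/16 = 9.375.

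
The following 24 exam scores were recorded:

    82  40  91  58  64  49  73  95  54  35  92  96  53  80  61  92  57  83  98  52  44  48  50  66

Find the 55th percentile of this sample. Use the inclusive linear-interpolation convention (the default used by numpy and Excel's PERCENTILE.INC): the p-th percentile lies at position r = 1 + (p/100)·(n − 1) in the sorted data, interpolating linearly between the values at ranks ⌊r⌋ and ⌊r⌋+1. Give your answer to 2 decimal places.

65.30

Sorted: 35, 40, 44, 48, 49, 50, 52, 53, 54, 57, 58, 61, 64, 66, 73, 80, 82, 83, 91, 92, 92, 95, 96, 98.
n = 24.
r = 1 + (55/100)·(24 − 1) = 1 + 12.65 = 13.65.
Rank 13 is 64 and rank 14 is 66.
Interpolate: 64 + 0.65·(66 − 64) = 64 + 0.65·2 = 65.3.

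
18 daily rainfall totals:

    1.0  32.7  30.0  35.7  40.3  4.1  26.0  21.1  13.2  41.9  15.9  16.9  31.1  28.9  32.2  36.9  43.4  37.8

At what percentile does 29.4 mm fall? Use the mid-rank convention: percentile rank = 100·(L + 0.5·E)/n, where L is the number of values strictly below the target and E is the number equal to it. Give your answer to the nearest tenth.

Sorted: 1.0, 4.1, 13.2, 15.9, 16.9, 21.1, 26.0, 28.9, 30.0, 31.1, 32.2, 32.7, 35.7, 36.9, 37.8, 40.3, 41.9, 43.4.
Count below 29.4: L = 8; count equal: E = 0; n = 18.
Percentile rank = 100·(8 + 0.5·0)/18 = 100·8/18 = 44.44.

44.4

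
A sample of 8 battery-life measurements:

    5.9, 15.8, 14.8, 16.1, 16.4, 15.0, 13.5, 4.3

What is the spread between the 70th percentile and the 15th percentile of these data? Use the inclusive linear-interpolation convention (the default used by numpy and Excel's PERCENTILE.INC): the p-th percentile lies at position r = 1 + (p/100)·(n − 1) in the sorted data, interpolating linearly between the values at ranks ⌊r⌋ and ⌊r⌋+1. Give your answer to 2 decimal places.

9.44

Sorted: 4.3, 5.9, 13.5, 14.8, 15.0, 15.8, 16.1, 16.4.
n = 8.
P15: r = 2.05; ranks 2–3 are 5.9, 13.5; interpolating gives 6.28.
P70: r = 5.9; ranks 5–6 are 15.0, 15.8; interpolating gives 15.72.
Difference: 15.72 − 6.28 = 9.44.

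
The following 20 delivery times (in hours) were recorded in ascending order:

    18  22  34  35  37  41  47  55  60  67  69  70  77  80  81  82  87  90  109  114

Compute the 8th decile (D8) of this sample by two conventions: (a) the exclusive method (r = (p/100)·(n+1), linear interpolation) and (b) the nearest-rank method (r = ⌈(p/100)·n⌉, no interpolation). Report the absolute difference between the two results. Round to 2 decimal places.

4.00

n = 20.
(a) r = 16.8; between ranks 16 (82) and 17 (87): 86.
(b) the nearest-rank method: rank 16 → 82.
|86 − 82| = 4.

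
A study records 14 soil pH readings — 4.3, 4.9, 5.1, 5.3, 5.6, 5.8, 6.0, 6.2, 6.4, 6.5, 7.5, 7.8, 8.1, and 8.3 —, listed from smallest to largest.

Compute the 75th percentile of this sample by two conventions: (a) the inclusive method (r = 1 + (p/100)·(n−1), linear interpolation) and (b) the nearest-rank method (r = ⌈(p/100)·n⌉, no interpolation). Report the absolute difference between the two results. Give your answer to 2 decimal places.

0.25

n = 14.
(a) r = 10.75; between ranks 10 (6.5) and 11 (7.5): 7.25.
(b) the nearest-rank method: rank 11 → 7.5.
|7.25 − 7.5| = 0.25.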